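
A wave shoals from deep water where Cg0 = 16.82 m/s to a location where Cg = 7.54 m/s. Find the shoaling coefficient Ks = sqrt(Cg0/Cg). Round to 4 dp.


Ks = sqrt(Cg0 / Cg)
Ks = sqrt(16.82 / 7.54)
Ks = sqrt(2.2308)
Ks = 1.4936

1.4936


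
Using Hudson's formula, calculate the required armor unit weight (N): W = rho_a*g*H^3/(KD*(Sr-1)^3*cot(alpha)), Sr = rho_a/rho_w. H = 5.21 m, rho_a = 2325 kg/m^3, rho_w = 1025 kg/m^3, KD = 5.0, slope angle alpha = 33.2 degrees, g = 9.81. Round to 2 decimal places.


Sr = rho_a / rho_w = 2325 / 1025 = 2.268293
(Sr - 1) = 1.268293
(Sr - 1)^3 = 2.040133
cot(33.2) = 1 / tan(33.2) = 1 / 0.654382 = 1.528160
Numerator = 2325 * 9.81 * 5.21^3 = 3225560.0721
Denominator = 5.0 * 2.040133 * 1.528160 = 15.588249
W = 3225560.0721 / 15.588249
W = 206922.54 N

206922.54


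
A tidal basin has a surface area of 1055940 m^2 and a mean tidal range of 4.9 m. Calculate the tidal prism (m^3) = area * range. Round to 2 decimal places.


Tidal prism = Area * Tidal range
P = 1055940 * 4.9
P = 5174106.00 m^3

5174106.00


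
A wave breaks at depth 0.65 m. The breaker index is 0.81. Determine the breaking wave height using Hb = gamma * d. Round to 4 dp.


Hb = gamma * d
Hb = 0.81 * 0.65
Hb = 0.5265 m

0.5265


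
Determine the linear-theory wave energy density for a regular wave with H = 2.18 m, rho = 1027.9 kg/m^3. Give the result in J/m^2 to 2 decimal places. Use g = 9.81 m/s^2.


E = (1/8) * rho * g * H^2
E = (1/8) * 1027.9 * 9.81 * 2.18^2
E = 0.125 * 1027.9 * 9.81 * 4.7524
E = 5990.22 J/m^2

5990.22


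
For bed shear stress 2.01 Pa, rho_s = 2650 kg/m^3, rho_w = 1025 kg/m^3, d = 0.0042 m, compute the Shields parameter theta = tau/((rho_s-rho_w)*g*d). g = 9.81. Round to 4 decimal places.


theta = tau / ((rho_s - rho_w) * g * d)
rho_s - rho_w = 2650 - 1025 = 1625
Denominator = 1625 * 9.81 * 0.0042 = 66.953250
theta = 2.01 / 66.953250
theta = 0.0300

0.0300


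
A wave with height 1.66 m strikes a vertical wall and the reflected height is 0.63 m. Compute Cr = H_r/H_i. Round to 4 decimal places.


Cr = H_r / H_i
Cr = 0.63 / 1.66
Cr = 0.3795

0.3795


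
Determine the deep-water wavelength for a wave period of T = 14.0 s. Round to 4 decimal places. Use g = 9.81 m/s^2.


L0 = g * T^2 / (2 * pi)
L0 = 9.81 * 14.0^2 / (2 * pi)
L0 = 9.81 * 196.0000 / 6.28319
L0 = 1922.7600 / 6.28319
L0 = 306.0168 m

306.0168


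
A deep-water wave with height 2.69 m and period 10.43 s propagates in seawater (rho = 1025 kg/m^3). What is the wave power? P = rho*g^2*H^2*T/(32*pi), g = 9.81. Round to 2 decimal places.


P = rho * g^2 * H^2 * T / (32 * pi)
P = 1025 * 9.81^2 * 2.69^2 * 10.43 / (32 * pi)
P = 1025 * 96.2361 * 7.2361 * 10.43 / 100.53096
P = 74054.41 W/m

74054.41


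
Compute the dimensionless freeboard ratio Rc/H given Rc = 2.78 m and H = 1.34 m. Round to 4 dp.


Relative freeboard = Rc / H
= 2.78 / 1.34
= 2.0746

2.0746


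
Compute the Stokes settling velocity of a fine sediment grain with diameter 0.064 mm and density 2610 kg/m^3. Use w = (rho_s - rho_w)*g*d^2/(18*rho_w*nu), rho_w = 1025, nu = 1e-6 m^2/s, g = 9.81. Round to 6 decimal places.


w = (rho_s - rho_w) * g * d^2 / (18 * rho_w * nu)
d = 0.064 mm = 0.000064 m
rho_s - rho_w = 2610 - 1025 = 1585
Numerator = 1585 * 9.81 * (0.000064)^2 = 0.000063688090
Denominator = 18 * 1025 * 1e-6 = 0.018450
w = 0.003452 m/s

0.003452


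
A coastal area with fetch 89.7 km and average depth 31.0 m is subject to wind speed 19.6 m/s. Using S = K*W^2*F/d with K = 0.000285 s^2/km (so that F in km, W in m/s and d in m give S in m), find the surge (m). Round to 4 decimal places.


S = K * W^2 * F / d
W^2 = 19.6^2 = 384.16
S = 0.000285 * 384.16 * 89.7 / 31.0
Numerator = 0.000285 * 384.16 * 89.7 = 9.820858
S = 9.820858 / 31.0 = 0.3168 m

0.3168


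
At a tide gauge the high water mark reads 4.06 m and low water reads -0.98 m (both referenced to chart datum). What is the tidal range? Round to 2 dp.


Tidal range = High water - Low water
Tidal range = 4.06 - (-0.98)
Tidal range = 5.04 m

5.04


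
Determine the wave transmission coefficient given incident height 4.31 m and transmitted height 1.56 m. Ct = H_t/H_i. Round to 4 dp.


Ct = H_t / H_i
Ct = 1.56 / 4.31
Ct = 0.3619

0.3619


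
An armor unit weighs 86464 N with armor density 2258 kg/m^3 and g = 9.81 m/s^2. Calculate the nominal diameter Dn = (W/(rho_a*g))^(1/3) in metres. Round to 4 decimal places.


V = W / (rho_a * g)
V = 86464 / (2258 * 9.81)
V = 86464 / 22150.98
V = 3.903394 m^3
Dn = V^(1/3) = 3.903394^(1/3)
Dn = 1.5745 m

1.5745


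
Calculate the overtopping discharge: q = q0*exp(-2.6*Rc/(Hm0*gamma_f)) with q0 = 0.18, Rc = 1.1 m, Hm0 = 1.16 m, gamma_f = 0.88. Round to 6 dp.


q = q0 * exp(-2.6 * Rc / (Hm0 * gamma_f))
Exponent = -2.6 * 1.1 / (1.16 * 0.88)
= -2.6 * 1.1 / 1.0208
= -2.801724
exp(-2.801724) = 0.060705
q = 0.18 * 0.060705
q = 0.010927 m^3/s/m

0.010927


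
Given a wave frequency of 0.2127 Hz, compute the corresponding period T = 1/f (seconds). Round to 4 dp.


T = 1 / f
T = 1 / 0.2127
T = 4.7015 s

4.7015


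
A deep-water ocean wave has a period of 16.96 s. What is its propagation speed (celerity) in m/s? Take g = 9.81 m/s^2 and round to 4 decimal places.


We use the deep-water celerity formula:
C = g * T / (2 * pi)
C = 9.81 * 16.96 / (2 * 3.14159...)
C = 166.377600 / 6.283185
C = 26.4798 m/s

26.4798


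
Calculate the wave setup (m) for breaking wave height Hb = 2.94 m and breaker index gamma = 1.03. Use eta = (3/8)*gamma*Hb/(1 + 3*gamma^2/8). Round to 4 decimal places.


eta = (3/8) * gamma * Hb / (1 + 3*gamma^2/8)
Numerator = (3/8) * 1.03 * 2.94 = 1.135575
Denominator = 1 + 3*1.03^2/8 = 1 + 0.397838 = 1.397838
eta = 1.135575 / 1.397838
eta = 0.8124 m

0.8124


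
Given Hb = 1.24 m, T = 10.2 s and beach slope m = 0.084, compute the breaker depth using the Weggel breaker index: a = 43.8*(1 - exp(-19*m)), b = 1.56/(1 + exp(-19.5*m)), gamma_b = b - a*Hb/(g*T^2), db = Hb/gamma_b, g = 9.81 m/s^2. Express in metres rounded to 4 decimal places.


a = 43.8 * (1 - exp(-19 * m))
exp(-19 * 0.084) = exp(-1.5960) = 0.202706
a = 43.8 * (1 - 0.202706) = 34.921489
b = 1.56 / (1 + exp(-19.5 * m))
exp(-19.5 * 0.084) = exp(-1.6380) = 0.194368
b = 1.56 / (1 + 0.194368) = 1.306130
Hb / (g * T^2) = 1.24 / (9.81 * 10.2^2) = 1.24 / 1020.6324 = 0.00121493
gamma_b = b - a * Hb/(g*T^2) = 1.306130 - 34.921489 * 0.00121493 = 1.263702
db = Hb / gamma_b = 1.24 / 1.263702
db = 0.9812 m

0.9812


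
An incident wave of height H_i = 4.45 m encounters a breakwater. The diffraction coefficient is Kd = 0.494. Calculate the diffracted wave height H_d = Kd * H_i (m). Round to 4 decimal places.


H_d = Kd * H_i
H_d = 0.494 * 4.45
H_d = 2.1983 m

2.1983


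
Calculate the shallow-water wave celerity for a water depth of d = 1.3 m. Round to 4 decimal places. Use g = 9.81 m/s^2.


Using the shallow-water approximation:
C = sqrt(g * d) = sqrt(9.81 * 1.3)
C = sqrt(12.7530)
C = 3.5711 m/s

3.5711


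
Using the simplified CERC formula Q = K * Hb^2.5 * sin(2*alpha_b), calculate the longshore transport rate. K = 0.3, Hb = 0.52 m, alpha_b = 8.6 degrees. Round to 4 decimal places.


Q = K * Hb^2.5 * sin(2 * alpha_b)
Hb^2.5 = 0.52^2.5 = 0.194988
sin(2 * 8.6) = sin(17.2) = 0.295708
Q = 0.3 * 0.194988 * 0.295708
Q = 0.0173 m^3/s

0.0173


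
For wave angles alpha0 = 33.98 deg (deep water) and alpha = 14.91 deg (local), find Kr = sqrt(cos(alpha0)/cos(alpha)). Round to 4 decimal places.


Kr = sqrt(cos(alpha0) / cos(alpha))
cos(33.98) = 0.829233
cos(14.91) = 0.966331
Kr = sqrt(0.829233 / 0.966331)
Kr = sqrt(0.858125)
Kr = 0.9264

0.9264


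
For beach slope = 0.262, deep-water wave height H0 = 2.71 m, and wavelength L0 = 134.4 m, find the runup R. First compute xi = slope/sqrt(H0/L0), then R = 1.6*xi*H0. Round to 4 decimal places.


xi = slope / sqrt(H0/L0)
H0/L0 = 2.71/134.4 = 0.020164
sqrt(0.020164) = 0.141999
xi = 0.262 / 0.141999 = 1.845085
R = 1.6 * xi * H0 = 1.6 * 1.845085 * 2.71
R = 8.0003 m

8.0003


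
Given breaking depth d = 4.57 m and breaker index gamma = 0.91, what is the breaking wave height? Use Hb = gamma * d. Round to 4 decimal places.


Hb = gamma * d
Hb = 0.91 * 4.57
Hb = 4.1587 m

4.1587


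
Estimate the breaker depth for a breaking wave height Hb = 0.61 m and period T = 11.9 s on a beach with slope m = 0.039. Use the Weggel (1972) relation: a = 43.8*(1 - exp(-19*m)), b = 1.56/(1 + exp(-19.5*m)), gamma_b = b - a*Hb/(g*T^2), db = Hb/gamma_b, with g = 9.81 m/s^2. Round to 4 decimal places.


a = 43.8 * (1 - exp(-19 * m))
exp(-19 * 0.039) = exp(-0.7410) = 0.476637
a = 43.8 * (1 - 0.476637) = 22.923298
b = 1.56 / (1 + exp(-19.5 * m))
exp(-19.5 * 0.039) = exp(-0.7605) = 0.467433
b = 1.56 / (1 + 0.467433) = 1.063081
Hb / (g * T^2) = 0.61 / (9.81 * 11.9^2) = 0.61 / 1389.1941 = 0.00043910
gamma_b = b - a * Hb/(g*T^2) = 1.063081 - 22.923298 * 0.00043910 = 1.053015
db = Hb / gamma_b = 0.61 / 1.053015
db = 0.5793 m

0.5793


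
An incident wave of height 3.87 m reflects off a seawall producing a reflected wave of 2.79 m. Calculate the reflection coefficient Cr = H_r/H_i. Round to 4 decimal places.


Cr = H_r / H_i
Cr = 2.79 / 3.87
Cr = 0.7209

0.7209


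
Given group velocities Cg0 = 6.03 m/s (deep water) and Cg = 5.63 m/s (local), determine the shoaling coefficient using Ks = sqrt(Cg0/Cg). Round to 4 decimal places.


Ks = sqrt(Cg0 / Cg)
Ks = sqrt(6.03 / 5.63)
Ks = sqrt(1.0710)
Ks = 1.0349

1.0349


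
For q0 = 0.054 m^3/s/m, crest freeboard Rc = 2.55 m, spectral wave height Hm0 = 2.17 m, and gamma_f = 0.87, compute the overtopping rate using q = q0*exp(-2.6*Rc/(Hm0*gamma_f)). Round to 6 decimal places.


q = q0 * exp(-2.6 * Rc / (Hm0 * gamma_f))
Exponent = -2.6 * 2.55 / (2.17 * 0.87)
= -2.6 * 2.55 / 1.8879
= -3.511839
exp(-3.511839) = 0.029842
q = 0.054 * 0.029842
q = 0.001611 m^3/s/m

0.001611


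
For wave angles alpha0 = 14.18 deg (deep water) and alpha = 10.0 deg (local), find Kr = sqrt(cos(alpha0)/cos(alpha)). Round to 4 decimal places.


Kr = sqrt(cos(alpha0) / cos(alpha))
cos(14.18) = 0.969531
cos(10.0) = 0.984808
Kr = sqrt(0.969531 / 0.984808)
Kr = sqrt(0.984487)
Kr = 0.9922

0.9922


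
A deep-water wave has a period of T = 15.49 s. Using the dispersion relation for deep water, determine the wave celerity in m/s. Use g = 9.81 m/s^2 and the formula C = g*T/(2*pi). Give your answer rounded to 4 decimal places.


We use the deep-water celerity formula:
C = g * T / (2 * pi)
C = 9.81 * 15.49 / (2 * 3.14159...)
C = 151.956900 / 6.283185
C = 24.1847 m/s

24.1847


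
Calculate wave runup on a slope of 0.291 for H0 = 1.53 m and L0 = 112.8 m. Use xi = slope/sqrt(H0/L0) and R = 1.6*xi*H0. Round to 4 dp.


xi = slope / sqrt(H0/L0)
H0/L0 = 1.53/112.8 = 0.013564
sqrt(0.013564) = 0.116464
xi = 0.291 / 0.116464 = 2.498629
R = 1.6 * xi * H0 = 1.6 * 2.498629 * 1.53
R = 6.1166 m

6.1166


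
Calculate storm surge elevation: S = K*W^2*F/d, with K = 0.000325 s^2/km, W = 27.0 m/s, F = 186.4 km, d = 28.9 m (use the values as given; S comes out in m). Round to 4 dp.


S = K * W^2 * F / d
W^2 = 27.0^2 = 729.00
S = 0.000325 * 729.00 * 186.4 / 28.9
Numerator = 0.000325 * 729.00 * 186.4 = 44.162820
S = 44.162820 / 28.9 = 1.5281 m

1.5281


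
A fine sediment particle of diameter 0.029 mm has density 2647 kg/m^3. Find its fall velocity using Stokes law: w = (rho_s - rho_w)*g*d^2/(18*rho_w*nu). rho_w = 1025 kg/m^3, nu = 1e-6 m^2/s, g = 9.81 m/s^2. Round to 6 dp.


w = (rho_s - rho_w) * g * d^2 / (18 * rho_w * nu)
d = 0.029 mm = 0.000029 m
rho_s - rho_w = 2647 - 1025 = 1622
Numerator = 1622 * 9.81 * (0.000029)^2 = 0.000013381841
Denominator = 18 * 1025 * 1e-6 = 0.018450
w = 0.000725 m/s

0.000725


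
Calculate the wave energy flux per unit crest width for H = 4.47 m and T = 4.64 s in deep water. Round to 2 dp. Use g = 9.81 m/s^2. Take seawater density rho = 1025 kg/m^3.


P = rho * g^2 * H^2 * T / (32 * pi)
P = 1025 * 9.81^2 * 4.47^2 * 4.64 / (32 * pi)
P = 1025 * 96.2361 * 19.9809 * 4.64 / 100.53096
P = 90969.34 W/m

90969.34


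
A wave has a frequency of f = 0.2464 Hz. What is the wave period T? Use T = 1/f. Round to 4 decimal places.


T = 1 / f
T = 1 / 0.2464
T = 4.0584 s

4.0584


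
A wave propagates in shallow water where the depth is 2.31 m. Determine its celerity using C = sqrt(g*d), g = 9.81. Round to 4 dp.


Using the shallow-water approximation:
C = sqrt(g * d) = sqrt(9.81 * 2.31)
C = sqrt(22.6611)
C = 4.7604 m/s

4.7604


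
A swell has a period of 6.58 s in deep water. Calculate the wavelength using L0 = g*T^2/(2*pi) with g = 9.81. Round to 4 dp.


L0 = g * T^2 / (2 * pi)
L0 = 9.81 * 6.58^2 / (2 * pi)
L0 = 9.81 * 43.2964 / 6.28319
L0 = 424.7377 / 6.28319
L0 = 67.5991 m

67.5991


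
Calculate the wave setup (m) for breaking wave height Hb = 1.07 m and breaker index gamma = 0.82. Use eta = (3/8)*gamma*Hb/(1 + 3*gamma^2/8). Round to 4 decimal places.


eta = (3/8) * gamma * Hb / (1 + 3*gamma^2/8)
Numerator = (3/8) * 0.82 * 1.07 = 0.329025
Denominator = 1 + 3*0.82^2/8 = 1 + 0.252150 = 1.252150
eta = 0.329025 / 1.252150
eta = 0.2628 m

0.2628


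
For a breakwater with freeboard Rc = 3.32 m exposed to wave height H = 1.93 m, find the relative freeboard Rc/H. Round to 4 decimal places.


Relative freeboard = Rc / H
= 3.32 / 1.93
= 1.7202

1.7202


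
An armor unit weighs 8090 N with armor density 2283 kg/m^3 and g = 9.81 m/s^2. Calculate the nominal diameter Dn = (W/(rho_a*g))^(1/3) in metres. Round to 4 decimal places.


V = W / (rho_a * g)
V = 8090 / (2283 * 9.81)
V = 8090 / 22396.23
V = 0.361222 m^3
Dn = V^(1/3) = 0.361222^(1/3)
Dn = 0.7122 m

0.7122


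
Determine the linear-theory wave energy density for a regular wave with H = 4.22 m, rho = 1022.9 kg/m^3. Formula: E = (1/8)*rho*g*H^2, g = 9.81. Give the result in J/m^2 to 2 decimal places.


E = (1/8) * rho * g * H^2
E = (1/8) * 1022.9 * 9.81 * 4.22^2
E = 0.125 * 1022.9 * 9.81 * 17.8084
E = 22337.63 J/m^2

22337.63


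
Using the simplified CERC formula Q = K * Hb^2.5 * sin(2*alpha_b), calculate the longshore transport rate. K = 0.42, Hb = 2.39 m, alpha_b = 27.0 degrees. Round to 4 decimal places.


Q = K * Hb^2.5 * sin(2 * alpha_b)
Hb^2.5 = 2.39^2.5 = 8.830692
sin(2 * 27.0) = sin(54.0) = 0.809017
Q = 0.42 * 8.830692 * 0.809017
Q = 3.0006 m^3/s

3.0006


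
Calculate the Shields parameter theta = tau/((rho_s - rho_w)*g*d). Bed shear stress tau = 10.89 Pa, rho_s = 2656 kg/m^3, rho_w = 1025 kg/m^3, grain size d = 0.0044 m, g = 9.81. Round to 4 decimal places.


theta = tau / ((rho_s - rho_w) * g * d)
rho_s - rho_w = 2656 - 1025 = 1631
Denominator = 1631 * 9.81 * 0.0044 = 70.400484
theta = 10.89 / 70.400484
theta = 0.1547

0.1547


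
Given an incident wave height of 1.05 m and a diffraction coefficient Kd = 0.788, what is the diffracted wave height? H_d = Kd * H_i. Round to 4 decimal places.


H_d = Kd * H_i
H_d = 0.788 * 1.05
H_d = 0.8274 m

0.8274


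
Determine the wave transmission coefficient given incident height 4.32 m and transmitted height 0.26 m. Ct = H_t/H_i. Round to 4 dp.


Ct = H_t / H_i
Ct = 0.26 / 4.32
Ct = 0.0602

0.0602


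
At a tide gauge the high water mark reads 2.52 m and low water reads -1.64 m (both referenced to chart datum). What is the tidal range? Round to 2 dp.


Tidal range = High water - Low water
Tidal range = 2.52 - (-1.64)
Tidal range = 4.16 m

4.16


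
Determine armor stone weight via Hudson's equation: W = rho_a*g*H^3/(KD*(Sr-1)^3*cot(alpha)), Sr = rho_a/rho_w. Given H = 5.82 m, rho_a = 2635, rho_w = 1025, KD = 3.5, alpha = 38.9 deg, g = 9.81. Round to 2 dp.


Sr = rho_a / rho_w = 2635 / 1025 = 2.570732
(Sr - 1) = 1.570732
(Sr - 1)^3 = 3.875306
cot(38.9) = 1 / tan(38.9) = 1 / 0.806898 = 1.239314
Numerator = 2635 * 9.81 * 5.82^3 = 5095872.8235
Denominator = 3.5 * 3.875306 * 1.239314 = 16.809519
W = 5095872.8235 / 16.809519
W = 303153.99 N

303153.99


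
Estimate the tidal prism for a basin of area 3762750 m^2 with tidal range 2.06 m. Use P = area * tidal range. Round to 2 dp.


Tidal prism = Area * Tidal range
P = 3762750 * 2.06
P = 7751265.00 m^3

7751265.00


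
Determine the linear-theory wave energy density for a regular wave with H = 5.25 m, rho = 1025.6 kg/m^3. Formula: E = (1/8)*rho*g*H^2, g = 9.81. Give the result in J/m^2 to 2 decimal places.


E = (1/8) * rho * g * H^2
E = (1/8) * 1025.6 * 9.81 * 5.25^2
E = 0.125 * 1025.6 * 9.81 * 27.5625
E = 34663.76 J/m^2

34663.76


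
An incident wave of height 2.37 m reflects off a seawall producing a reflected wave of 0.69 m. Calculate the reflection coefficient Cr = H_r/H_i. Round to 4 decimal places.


Cr = H_r / H_i
Cr = 0.69 / 2.37
Cr = 0.2911

0.2911


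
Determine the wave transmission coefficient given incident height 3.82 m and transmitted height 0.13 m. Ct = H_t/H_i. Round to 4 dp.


Ct = H_t / H_i
Ct = 0.13 / 3.82
Ct = 0.0340

0.0340


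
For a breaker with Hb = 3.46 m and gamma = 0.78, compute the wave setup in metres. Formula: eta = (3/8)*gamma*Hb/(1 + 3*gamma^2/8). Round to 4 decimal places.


eta = (3/8) * gamma * Hb / (1 + 3*gamma^2/8)
Numerator = (3/8) * 0.78 * 3.46 = 1.012050
Denominator = 1 + 3*0.78^2/8 = 1 + 0.228150 = 1.228150
eta = 1.012050 / 1.228150
eta = 0.8240 m

0.8240


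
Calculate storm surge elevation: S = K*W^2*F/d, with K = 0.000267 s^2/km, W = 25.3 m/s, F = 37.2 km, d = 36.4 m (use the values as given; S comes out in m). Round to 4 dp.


S = K * W^2 * F / d
W^2 = 25.3^2 = 640.09
S = 0.000267 * 640.09 * 37.2 / 36.4
Numerator = 0.000267 * 640.09 * 37.2 = 6.357630
S = 6.357630 / 36.4 = 0.1747 m

0.1747


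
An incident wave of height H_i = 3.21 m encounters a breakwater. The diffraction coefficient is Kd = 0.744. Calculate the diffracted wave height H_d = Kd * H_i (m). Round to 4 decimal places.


H_d = Kd * H_i
H_d = 0.744 * 3.21
H_d = 2.3882 m

2.3882


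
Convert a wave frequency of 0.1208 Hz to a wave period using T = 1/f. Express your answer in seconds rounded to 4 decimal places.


T = 1 / f
T = 1 / 0.1208
T = 8.2781 s

8.2781


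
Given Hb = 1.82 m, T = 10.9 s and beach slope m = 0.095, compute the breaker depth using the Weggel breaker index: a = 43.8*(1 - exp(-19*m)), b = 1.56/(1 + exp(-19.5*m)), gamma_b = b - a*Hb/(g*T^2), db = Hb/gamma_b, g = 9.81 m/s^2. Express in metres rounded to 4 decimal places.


a = 43.8 * (1 - exp(-19 * m))
exp(-19 * 0.095) = exp(-1.8050) = 0.164474
a = 43.8 * (1 - 0.164474) = 36.596019
b = 1.56 / (1 + exp(-19.5 * m))
exp(-19.5 * 0.095) = exp(-1.8525) = 0.156845
b = 1.56 / (1 + 0.156845) = 1.348496
Hb / (g * T^2) = 1.82 / (9.81 * 10.9^2) = 1.82 / 1165.5261 = 0.00156153
gamma_b = b - a * Hb/(g*T^2) = 1.348496 - 36.596019 * 0.00156153 = 1.291350
db = Hb / gamma_b = 1.82 / 1.291350
db = 1.4094 m

1.4094


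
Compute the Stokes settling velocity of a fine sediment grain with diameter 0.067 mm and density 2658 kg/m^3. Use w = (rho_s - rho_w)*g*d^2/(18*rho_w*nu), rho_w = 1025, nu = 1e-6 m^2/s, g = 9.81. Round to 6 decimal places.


w = (rho_s - rho_w) * g * d^2 / (18 * rho_w * nu)
d = 0.067 mm = 0.000067 m
rho_s - rho_w = 2658 - 1025 = 1633
Numerator = 1633 * 9.81 * (0.000067)^2 = 0.000071912568
Denominator = 18 * 1025 * 1e-6 = 0.018450
w = 0.003898 m/s

0.003898


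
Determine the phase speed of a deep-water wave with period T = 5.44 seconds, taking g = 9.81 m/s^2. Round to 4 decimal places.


We use the deep-water celerity formula:
C = g * T / (2 * pi)
C = 9.81 * 5.44 / (2 * 3.14159...)
C = 53.366400 / 6.283185
C = 8.4935 m/s

8.4935


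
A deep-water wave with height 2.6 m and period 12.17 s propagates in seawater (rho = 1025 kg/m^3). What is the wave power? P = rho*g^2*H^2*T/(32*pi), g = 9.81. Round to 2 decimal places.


P = rho * g^2 * H^2 * T / (32 * pi)
P = 1025 * 9.81^2 * 2.6^2 * 12.17 / (32 * pi)
P = 1025 * 96.2361 * 6.7600 * 12.17 / 100.53096
P = 80723.37 W/m

80723.37


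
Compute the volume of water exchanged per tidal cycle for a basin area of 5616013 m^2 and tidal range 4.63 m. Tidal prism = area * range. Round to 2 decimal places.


Tidal prism = Area * Tidal range
P = 5616013 * 4.63
P = 26002140.19 m^3

26002140.19


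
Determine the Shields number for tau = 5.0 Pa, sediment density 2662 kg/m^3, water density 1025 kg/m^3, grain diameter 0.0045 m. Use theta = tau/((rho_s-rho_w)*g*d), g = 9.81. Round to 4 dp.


theta = tau / ((rho_s - rho_w) * g * d)
rho_s - rho_w = 2662 - 1025 = 1637
Denominator = 1637 * 9.81 * 0.0045 = 72.265365
theta = 5.0 / 72.265365
theta = 0.0692

0.0692


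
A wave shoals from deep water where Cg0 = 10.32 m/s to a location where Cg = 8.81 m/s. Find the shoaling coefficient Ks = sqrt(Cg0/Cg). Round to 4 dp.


Ks = sqrt(Cg0 / Cg)
Ks = sqrt(10.32 / 8.81)
Ks = sqrt(1.1714)
Ks = 1.0823

1.0823


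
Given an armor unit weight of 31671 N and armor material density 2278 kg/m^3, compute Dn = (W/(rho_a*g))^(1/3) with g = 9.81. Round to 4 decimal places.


V = W / (rho_a * g)
V = 31671 / (2278 * 9.81)
V = 31671 / 22347.18
V = 1.417226 m^3
Dn = V^(1/3) = 1.417226^(1/3)
Dn = 1.1233 m

1.1233


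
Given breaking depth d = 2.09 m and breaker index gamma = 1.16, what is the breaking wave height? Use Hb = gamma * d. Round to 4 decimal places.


Hb = gamma * d
Hb = 1.16 * 2.09
Hb = 2.4244 m

2.4244


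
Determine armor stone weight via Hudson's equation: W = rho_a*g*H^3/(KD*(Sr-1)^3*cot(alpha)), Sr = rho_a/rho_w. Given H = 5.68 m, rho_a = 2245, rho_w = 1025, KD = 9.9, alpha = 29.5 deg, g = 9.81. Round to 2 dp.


Sr = rho_a / rho_w = 2245 / 1025 = 2.190244
(Sr - 1) = 1.190244
(Sr - 1)^3 = 1.686195
cot(29.5) = 1 / tan(29.5) = 1 / 0.565773 = 1.767494
Numerator = 2245 * 9.81 * 5.68^3 = 4035806.7266
Denominator = 9.9 * 1.686195 * 1.767494 = 29.505368
W = 4035806.7266 / 29.505368
W = 136782.12 N

136782.12


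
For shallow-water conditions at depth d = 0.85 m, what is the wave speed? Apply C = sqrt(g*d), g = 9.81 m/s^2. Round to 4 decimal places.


Using the shallow-water approximation:
C = sqrt(g * d) = sqrt(9.81 * 0.85)
C = sqrt(8.3385)
C = 2.8876 m/s

2.8876


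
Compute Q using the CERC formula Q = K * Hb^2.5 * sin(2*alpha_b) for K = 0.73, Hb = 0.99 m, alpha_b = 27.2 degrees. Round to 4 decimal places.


Q = K * Hb^2.5 * sin(2 * alpha_b)
Hb^2.5 = 0.99^2.5 = 0.975187
sin(2 * 27.2) = sin(54.4) = 0.813101
Q = 0.73 * 0.975187 * 0.813101
Q = 0.5788 m^3/s

0.5788


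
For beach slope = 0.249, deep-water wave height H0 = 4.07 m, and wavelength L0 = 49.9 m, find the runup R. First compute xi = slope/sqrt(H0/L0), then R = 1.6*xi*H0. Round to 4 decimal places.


xi = slope / sqrt(H0/L0)
H0/L0 = 4.07/49.9 = 0.081563
sqrt(0.081563) = 0.285593
xi = 0.249 / 0.285593 = 0.871871
R = 1.6 * xi * H0 = 1.6 * 0.871871 * 4.07
R = 5.6776 m

5.6776


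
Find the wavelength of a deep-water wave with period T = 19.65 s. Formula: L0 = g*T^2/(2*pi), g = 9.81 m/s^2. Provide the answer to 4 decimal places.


L0 = g * T^2 / (2 * pi)
L0 = 9.81 * 19.65^2 / (2 * pi)
L0 = 9.81 * 386.1225 / 6.28319
L0 = 3787.8617 / 6.28319
L0 = 602.8569 m

602.8569


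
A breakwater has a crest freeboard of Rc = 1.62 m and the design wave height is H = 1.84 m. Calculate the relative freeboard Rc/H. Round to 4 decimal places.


Relative freeboard = Rc / H
= 1.62 / 1.84
= 0.8804

0.8804


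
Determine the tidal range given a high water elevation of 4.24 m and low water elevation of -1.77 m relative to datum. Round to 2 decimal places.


Tidal range = High water - Low water
Tidal range = 4.24 - (-1.77)
Tidal range = 6.01 m

6.01


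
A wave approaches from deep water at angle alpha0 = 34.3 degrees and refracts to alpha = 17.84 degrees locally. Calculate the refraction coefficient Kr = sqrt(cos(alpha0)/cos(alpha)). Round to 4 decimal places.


Kr = sqrt(cos(alpha0) / cos(alpha))
cos(34.3) = 0.826098
cos(17.84) = 0.951916
Kr = sqrt(0.826098 / 0.951916)
Kr = sqrt(0.867827)
Kr = 0.9316

0.9316


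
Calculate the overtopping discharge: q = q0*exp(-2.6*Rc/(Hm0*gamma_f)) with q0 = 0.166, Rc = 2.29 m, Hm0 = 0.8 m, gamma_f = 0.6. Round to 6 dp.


q = q0 * exp(-2.6 * Rc / (Hm0 * gamma_f))
Exponent = -2.6 * 2.29 / (0.8 * 0.6)
= -2.6 * 2.29 / 0.4800
= -12.404167
exp(-12.404167) = 0.000004
q = 0.166 * 0.000004
q = 0.000001 m^3/s/m

0.000001


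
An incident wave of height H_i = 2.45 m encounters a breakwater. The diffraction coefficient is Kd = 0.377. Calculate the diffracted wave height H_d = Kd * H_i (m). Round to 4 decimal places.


H_d = Kd * H_i
H_d = 0.377 * 2.45
H_d = 0.9237 m

0.9237


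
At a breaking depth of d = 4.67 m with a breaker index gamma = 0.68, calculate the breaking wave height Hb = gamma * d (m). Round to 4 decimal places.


Hb = gamma * d
Hb = 0.68 * 4.67
Hb = 3.1756 m

3.1756


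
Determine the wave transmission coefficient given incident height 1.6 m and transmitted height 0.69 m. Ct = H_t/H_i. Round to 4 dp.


Ct = H_t / H_i
Ct = 0.69 / 1.6
Ct = 0.4313

0.4313


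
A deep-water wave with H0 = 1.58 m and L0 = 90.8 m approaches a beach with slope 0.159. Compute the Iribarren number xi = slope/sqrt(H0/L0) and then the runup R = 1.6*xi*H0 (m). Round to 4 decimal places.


xi = slope / sqrt(H0/L0)
H0/L0 = 1.58/90.8 = 0.017401
sqrt(0.017401) = 0.131912
xi = 0.159 / 0.131912 = 1.205345
R = 1.6 * xi * H0 = 1.6 * 1.205345 * 1.58
R = 3.0471 m

3.0471


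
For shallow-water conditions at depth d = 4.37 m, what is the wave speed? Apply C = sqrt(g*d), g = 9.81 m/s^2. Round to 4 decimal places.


Using the shallow-water approximation:
C = sqrt(g * d) = sqrt(9.81 * 4.37)
C = sqrt(42.8697)
C = 6.5475 m/s

6.5475


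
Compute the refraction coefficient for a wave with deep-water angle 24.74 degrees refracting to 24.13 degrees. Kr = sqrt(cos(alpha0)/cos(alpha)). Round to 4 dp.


Kr = sqrt(cos(alpha0) / cos(alpha))
cos(24.74) = 0.908216
cos(24.13) = 0.912620
Kr = sqrt(0.908216 / 0.912620)
Kr = sqrt(0.995174)
Kr = 0.9976

0.9976


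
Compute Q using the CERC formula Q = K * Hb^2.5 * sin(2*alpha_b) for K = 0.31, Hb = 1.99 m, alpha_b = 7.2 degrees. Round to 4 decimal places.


Q = K * Hb^2.5 * sin(2 * alpha_b)
Hb^2.5 = 1.99^2.5 = 5.586409
sin(2 * 7.2) = sin(14.4) = 0.248690
Q = 0.31 * 5.586409 * 0.248690
Q = 0.4307 m^3/s

0.4307


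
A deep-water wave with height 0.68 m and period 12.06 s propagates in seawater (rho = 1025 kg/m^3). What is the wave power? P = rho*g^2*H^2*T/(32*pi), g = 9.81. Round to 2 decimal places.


P = rho * g^2 * H^2 * T / (32 * pi)
P = 1025 * 9.81^2 * 0.68^2 * 12.06 / (32 * pi)
P = 1025 * 96.2361 * 0.4624 * 12.06 / 100.53096
P = 5471.76 W/m

5471.76


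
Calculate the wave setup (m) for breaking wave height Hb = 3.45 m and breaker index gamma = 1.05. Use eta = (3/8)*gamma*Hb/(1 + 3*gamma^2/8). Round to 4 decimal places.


eta = (3/8) * gamma * Hb / (1 + 3*gamma^2/8)
Numerator = (3/8) * 1.05 * 3.45 = 1.358438
Denominator = 1 + 3*1.05^2/8 = 1 + 0.413438 = 1.413438
eta = 1.358438 / 1.413438
eta = 0.9611 m

0.9611


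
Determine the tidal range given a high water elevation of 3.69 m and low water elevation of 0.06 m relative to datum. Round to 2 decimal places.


Tidal range = High water - Low water
Tidal range = 3.69 - (0.06)
Tidal range = 3.63 m

3.63


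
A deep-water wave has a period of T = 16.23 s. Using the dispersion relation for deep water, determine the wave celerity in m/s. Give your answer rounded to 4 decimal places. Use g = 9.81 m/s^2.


We use the deep-water celerity formula:
C = g * T / (2 * pi)
C = 9.81 * 16.23 / (2 * 3.14159...)
C = 159.216300 / 6.283185
C = 25.3401 m/s

25.3401


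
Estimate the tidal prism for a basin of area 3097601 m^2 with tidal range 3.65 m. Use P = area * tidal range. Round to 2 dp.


Tidal prism = Area * Tidal range
P = 3097601 * 3.65
P = 11306243.65 m^3

11306243.65


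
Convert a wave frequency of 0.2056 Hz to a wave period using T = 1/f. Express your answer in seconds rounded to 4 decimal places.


T = 1 / f
T = 1 / 0.2056
T = 4.8638 s

4.8638


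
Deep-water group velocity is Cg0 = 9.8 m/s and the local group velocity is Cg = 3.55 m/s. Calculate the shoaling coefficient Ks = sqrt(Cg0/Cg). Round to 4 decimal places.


Ks = sqrt(Cg0 / Cg)
Ks = sqrt(9.8 / 3.55)
Ks = sqrt(2.7606)
Ks = 1.6615

1.6615


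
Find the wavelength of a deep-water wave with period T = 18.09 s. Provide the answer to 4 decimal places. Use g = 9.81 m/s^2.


L0 = g * T^2 / (2 * pi)
L0 = 9.81 * 18.09^2 / (2 * pi)
L0 = 9.81 * 327.2481 / 6.28319
L0 = 3210.3039 / 6.28319
L0 = 510.9357 m

510.9357


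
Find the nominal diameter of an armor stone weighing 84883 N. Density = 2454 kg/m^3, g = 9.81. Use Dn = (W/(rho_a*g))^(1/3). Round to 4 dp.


V = W / (rho_a * g)
V = 84883 / (2454 * 9.81)
V = 84883 / 24073.74
V = 3.525958 m^3
Dn = V^(1/3) = 3.525958^(1/3)
Dn = 1.5220 m

1.5220


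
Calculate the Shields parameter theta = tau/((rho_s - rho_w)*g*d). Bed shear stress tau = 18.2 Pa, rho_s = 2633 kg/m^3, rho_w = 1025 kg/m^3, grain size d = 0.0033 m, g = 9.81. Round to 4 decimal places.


theta = tau / ((rho_s - rho_w) * g * d)
rho_s - rho_w = 2633 - 1025 = 1608
Denominator = 1608 * 9.81 * 0.0033 = 52.055784
theta = 18.2 / 52.055784
theta = 0.3496

0.3496


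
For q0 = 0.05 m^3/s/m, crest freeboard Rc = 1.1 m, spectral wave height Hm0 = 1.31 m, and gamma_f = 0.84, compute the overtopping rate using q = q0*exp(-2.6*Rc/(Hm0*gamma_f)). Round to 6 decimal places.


q = q0 * exp(-2.6 * Rc / (Hm0 * gamma_f))
Exponent = -2.6 * 1.1 / (1.31 * 0.84)
= -2.6 * 1.1 / 1.1004
= -2.599055
exp(-2.599055) = 0.074344
q = 0.05 * 0.074344
q = 0.003717 m^3/s/m

0.003717


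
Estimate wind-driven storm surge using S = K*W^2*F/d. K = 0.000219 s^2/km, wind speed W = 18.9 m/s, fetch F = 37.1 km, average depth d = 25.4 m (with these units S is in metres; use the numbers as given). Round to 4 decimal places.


S = K * W^2 * F / d
W^2 = 18.9^2 = 357.21
S = 0.000219 * 357.21 * 37.1 / 25.4
Numerator = 0.000219 * 357.21 * 37.1 = 2.902296
S = 2.902296 / 25.4 = 0.1143 m

0.1143


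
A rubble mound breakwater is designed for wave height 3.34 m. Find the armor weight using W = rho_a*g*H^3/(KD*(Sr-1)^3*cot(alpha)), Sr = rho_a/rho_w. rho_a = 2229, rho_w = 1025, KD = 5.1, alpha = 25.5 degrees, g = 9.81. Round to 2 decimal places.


Sr = rho_a / rho_w = 2229 / 1025 = 2.174634
(Sr - 1) = 1.174634
(Sr - 1)^3 = 1.620720
cot(25.5) = 1 / tan(25.5) = 1 / 0.476976 = 2.096544
Numerator = 2229 * 9.81 * 3.34^3 = 814738.9449
Denominator = 5.1 * 1.620720 * 2.096544 = 17.329337
W = 814738.9449 / 17.329337
W = 47015.01 N

47015.01


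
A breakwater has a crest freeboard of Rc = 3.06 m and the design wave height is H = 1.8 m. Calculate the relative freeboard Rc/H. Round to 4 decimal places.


Relative freeboard = Rc / H
= 3.06 / 1.8
= 1.7000

1.7000


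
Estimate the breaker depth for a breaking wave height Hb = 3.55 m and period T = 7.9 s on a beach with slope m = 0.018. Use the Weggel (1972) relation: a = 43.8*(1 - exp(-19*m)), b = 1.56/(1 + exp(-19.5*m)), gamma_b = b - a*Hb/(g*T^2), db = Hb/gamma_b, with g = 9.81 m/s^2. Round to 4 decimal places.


a = 43.8 * (1 - exp(-19 * m))
exp(-19 * 0.018) = exp(-0.3420) = 0.710348
a = 43.8 * (1 - 0.710348) = 12.686749
b = 1.56 / (1 + exp(-19.5 * m))
exp(-19.5 * 0.018) = exp(-0.3510) = 0.703984
b = 1.56 / (1 + 0.703984) = 0.915502
Hb / (g * T^2) = 3.55 / (9.81 * 7.9^2) = 3.55 / 612.2421 = 0.00579836
gamma_b = b - a * Hb/(g*T^2) = 0.915502 - 12.686749 * 0.00579836 = 0.841939
db = Hb / gamma_b = 3.55 / 0.841939
db = 4.2165 m

4.2165


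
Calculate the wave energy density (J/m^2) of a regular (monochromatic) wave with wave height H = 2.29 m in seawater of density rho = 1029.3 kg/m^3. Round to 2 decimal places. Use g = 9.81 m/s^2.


E = (1/8) * rho * g * H^2
E = (1/8) * 1029.3 * 9.81 * 2.29^2
E = 0.125 * 1029.3 * 9.81 * 5.2441
E = 6618.99 J/m^2

6618.99


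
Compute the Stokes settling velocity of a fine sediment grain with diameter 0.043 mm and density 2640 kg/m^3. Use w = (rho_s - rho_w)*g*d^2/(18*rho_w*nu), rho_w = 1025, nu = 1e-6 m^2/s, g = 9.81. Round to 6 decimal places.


w = (rho_s - rho_w) * g * d^2 / (18 * rho_w * nu)
d = 0.043 mm = 0.000043 m
rho_s - rho_w = 2640 - 1025 = 1615
Numerator = 1615 * 9.81 * (0.000043)^2 = 0.000029293984
Denominator = 18 * 1025 * 1e-6 = 0.018450
w = 0.001588 m/s

0.001588


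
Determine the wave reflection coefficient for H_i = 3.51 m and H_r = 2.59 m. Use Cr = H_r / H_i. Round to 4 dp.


Cr = H_r / H_i
Cr = 2.59 / 3.51
Cr = 0.7379

0.7379


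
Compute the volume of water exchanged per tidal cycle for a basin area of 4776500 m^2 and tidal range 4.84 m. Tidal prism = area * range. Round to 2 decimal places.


Tidal prism = Area * Tidal range
P = 4776500 * 4.84
P = 23118260.00 m^3

23118260.00


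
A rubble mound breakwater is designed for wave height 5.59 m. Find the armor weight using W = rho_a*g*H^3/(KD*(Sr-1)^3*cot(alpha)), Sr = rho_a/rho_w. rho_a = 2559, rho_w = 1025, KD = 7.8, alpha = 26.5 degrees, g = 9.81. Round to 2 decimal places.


Sr = rho_a / rho_w = 2559 / 1025 = 2.496585
(Sr - 1) = 1.496585
(Sr - 1)^3 = 3.352004
cot(26.5) = 1 / tan(26.5) = 1 / 0.498582 = 2.005690
Numerator = 2559 * 9.81 * 5.59^3 = 4385051.6883
Denominator = 7.8 * 3.352004 * 2.005690 = 52.440018
W = 4385051.6883 / 52.440018
W = 83620.33 N

83620.33


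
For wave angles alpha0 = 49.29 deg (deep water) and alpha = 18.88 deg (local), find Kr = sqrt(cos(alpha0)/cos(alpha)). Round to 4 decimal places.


Kr = sqrt(cos(alpha0) / cos(alpha))
cos(49.29) = 0.652231
cos(18.88) = 0.946198
Kr = sqrt(0.652231 / 0.946198)
Kr = sqrt(0.689317)
Kr = 0.8303

0.8303


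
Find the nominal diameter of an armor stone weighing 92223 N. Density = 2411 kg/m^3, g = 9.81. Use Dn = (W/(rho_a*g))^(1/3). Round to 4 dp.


V = W / (rho_a * g)
V = 92223 / (2411 * 9.81)
V = 92223 / 23651.91
V = 3.899178 m^3
Dn = V^(1/3) = 3.899178^(1/3)
Dn = 1.5740 m

1.5740


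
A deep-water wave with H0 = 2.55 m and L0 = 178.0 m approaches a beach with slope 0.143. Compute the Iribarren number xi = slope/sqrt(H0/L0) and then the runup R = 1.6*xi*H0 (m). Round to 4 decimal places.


xi = slope / sqrt(H0/L0)
H0/L0 = 2.55/178.0 = 0.014326
sqrt(0.014326) = 0.119691
xi = 0.143 / 0.119691 = 1.194747
R = 1.6 * xi * H0 = 1.6 * 1.194747 * 2.55
R = 4.8746 m

4.8746


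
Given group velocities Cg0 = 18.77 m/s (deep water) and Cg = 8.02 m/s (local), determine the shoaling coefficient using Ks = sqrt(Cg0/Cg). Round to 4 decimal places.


Ks = sqrt(Cg0 / Cg)
Ks = sqrt(18.77 / 8.02)
Ks = sqrt(2.3404)
Ks = 1.5298

1.5298


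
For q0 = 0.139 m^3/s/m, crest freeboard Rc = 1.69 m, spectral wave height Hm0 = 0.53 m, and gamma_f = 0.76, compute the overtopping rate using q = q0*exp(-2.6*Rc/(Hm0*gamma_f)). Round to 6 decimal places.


q = q0 * exp(-2.6 * Rc / (Hm0 * gamma_f))
Exponent = -2.6 * 1.69 / (0.53 * 0.76)
= -2.6 * 1.69 / 0.4028
= -10.908640
exp(-10.908640) = 0.000018
q = 0.139 * 0.000018
q = 0.000003 m^3/s/m

0.000003


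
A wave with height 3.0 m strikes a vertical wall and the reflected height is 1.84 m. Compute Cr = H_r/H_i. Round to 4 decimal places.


Cr = H_r / H_i
Cr = 1.84 / 3.0
Cr = 0.6133

0.6133


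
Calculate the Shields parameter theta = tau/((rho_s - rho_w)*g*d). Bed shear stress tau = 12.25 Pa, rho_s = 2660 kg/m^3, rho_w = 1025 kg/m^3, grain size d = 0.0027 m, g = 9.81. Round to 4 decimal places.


theta = tau / ((rho_s - rho_w) * g * d)
rho_s - rho_w = 2660 - 1025 = 1635
Denominator = 1635 * 9.81 * 0.0027 = 43.306245
theta = 12.25 / 43.306245
theta = 0.2829

0.2829


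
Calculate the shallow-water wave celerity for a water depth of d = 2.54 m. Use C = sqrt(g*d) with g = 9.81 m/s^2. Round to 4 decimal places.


Using the shallow-water approximation:
C = sqrt(g * d) = sqrt(9.81 * 2.54)
C = sqrt(24.9174)
C = 4.9917 m/s

4.9917


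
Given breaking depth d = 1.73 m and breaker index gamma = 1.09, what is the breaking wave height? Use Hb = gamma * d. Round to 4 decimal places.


Hb = gamma * d
Hb = 1.09 * 1.73
Hb = 1.8857 m

1.8857


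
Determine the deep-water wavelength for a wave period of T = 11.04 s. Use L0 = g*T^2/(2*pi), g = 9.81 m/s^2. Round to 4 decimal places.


L0 = g * T^2 / (2 * pi)
L0 = 9.81 * 11.04^2 / (2 * pi)
L0 = 9.81 * 121.8816 / 6.28319
L0 = 1195.6585 / 6.28319
L0 = 190.2950 m

190.2950


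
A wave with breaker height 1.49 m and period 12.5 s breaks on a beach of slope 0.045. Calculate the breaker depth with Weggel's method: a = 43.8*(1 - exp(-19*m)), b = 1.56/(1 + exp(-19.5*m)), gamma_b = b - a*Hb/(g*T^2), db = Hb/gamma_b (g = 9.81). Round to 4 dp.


a = 43.8 * (1 - exp(-19 * m))
exp(-19 * 0.045) = exp(-0.8550) = 0.425283
a = 43.8 * (1 - 0.425283) = 25.172596
b = 1.56 / (1 + exp(-19.5 * m))
exp(-19.5 * 0.045) = exp(-0.8775) = 0.415821
b = 1.56 / (1 + 0.415821) = 1.101834
Hb / (g * T^2) = 1.49 / (9.81 * 12.5^2) = 1.49 / 1532.8125 = 0.00097207
gamma_b = b - a * Hb/(g*T^2) = 1.101834 - 25.172596 * 0.00097207 = 1.077365
db = Hb / gamma_b = 1.49 / 1.077365
db = 1.3830 m

1.3830


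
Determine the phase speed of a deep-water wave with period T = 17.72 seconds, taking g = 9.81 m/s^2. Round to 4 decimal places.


We use the deep-water celerity formula:
C = g * T / (2 * pi)
C = 9.81 * 17.72 / (2 * 3.14159...)
C = 173.833200 / 6.283185
C = 27.6664 m/s

27.6664


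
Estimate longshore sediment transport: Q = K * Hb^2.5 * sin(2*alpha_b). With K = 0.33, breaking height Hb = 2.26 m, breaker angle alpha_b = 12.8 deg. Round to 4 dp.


Q = K * Hb^2.5 * sin(2 * alpha_b)
Hb^2.5 = 2.26^2.5 = 7.678406
sin(2 * 12.8) = sin(25.6) = 0.432086
Q = 0.33 * 7.678406 * 0.432086
Q = 1.0949 m^3/s

1.0949


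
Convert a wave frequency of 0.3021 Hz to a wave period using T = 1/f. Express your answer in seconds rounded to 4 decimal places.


T = 1 / f
T = 1 / 0.3021
T = 3.3102 s

3.3102


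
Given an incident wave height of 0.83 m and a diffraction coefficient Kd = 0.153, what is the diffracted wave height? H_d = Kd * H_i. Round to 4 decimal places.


H_d = Kd * H_i
H_d = 0.153 * 0.83
H_d = 0.1270 m

0.1270


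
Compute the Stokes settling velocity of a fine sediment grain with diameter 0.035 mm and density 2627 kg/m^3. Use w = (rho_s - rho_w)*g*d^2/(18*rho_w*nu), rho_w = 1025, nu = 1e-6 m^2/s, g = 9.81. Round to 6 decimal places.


w = (rho_s - rho_w) * g * d^2 / (18 * rho_w * nu)
d = 0.035 mm = 0.000035 m
rho_s - rho_w = 2627 - 1025 = 1602
Numerator = 1602 * 9.81 * (0.000035)^2 = 0.000019251635
Denominator = 18 * 1025 * 1e-6 = 0.018450
w = 0.001043 m/s

0.001043


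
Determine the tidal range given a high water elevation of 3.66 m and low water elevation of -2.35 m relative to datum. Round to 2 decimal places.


Tidal range = High water - Low water
Tidal range = 3.66 - (-2.35)
Tidal range = 6.01 m

6.01


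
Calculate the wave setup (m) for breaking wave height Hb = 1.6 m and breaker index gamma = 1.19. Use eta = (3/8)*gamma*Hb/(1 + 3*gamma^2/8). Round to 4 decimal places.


eta = (3/8) * gamma * Hb / (1 + 3*gamma^2/8)
Numerator = (3/8) * 1.19 * 1.6 = 0.714000
Denominator = 1 + 3*1.19^2/8 = 1 + 0.531038 = 1.531038
eta = 0.714000 / 1.531038
eta = 0.4664 m

0.4664


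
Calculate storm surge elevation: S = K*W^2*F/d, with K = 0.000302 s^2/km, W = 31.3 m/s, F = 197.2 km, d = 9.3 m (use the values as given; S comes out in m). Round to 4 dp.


S = K * W^2 * F / d
W^2 = 31.3^2 = 979.69
S = 0.000302 * 979.69 * 197.2 / 9.3
Numerator = 0.000302 * 979.69 * 197.2 = 58.344850
S = 58.344850 / 9.3 = 6.2736 m

6.2736


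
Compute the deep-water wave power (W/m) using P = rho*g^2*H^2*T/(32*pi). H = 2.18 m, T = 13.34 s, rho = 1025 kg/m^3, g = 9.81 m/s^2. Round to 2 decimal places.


P = rho * g^2 * H^2 * T / (32 * pi)
P = 1025 * 9.81^2 * 2.18^2 * 13.34 / (32 * pi)
P = 1025 * 96.2361 * 4.7524 * 13.34 / 100.53096
P = 62205.80 W/m

62205.80


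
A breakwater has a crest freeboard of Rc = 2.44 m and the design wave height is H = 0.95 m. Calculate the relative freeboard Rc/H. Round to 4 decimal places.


Relative freeboard = Rc / H
= 2.44 / 0.95
= 2.5684

2.5684
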